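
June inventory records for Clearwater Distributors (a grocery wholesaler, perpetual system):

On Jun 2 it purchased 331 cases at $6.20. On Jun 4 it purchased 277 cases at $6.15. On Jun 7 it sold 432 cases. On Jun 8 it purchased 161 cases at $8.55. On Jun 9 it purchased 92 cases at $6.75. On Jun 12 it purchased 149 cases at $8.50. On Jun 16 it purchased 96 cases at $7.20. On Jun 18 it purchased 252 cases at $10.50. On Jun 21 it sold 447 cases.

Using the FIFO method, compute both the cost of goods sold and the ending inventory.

COGS = $5,906.30; ending inventory = $4,450.70

Jun 7, 432 sold [FIFO — oldest first]: 331 @ $6.20 + 101 @ $6.15 = $2,673.35
Jun 21, 447 sold [FIFO — oldest first]: 176 @ $6.15 + 161 @ $8.55 + 92 @ $6.75 + 18 @ $8.50 = $3,232.95
Total COGS = $2,673.35 + $3,232.95 = $5,906.30
Ending inventory: 131 @ $8.50 + 96 @ $7.20 + 252 @ $10.50 = $4,450.70
Check: goods available $10,357.00 = COGS $5,906.30 + ending $4,450.70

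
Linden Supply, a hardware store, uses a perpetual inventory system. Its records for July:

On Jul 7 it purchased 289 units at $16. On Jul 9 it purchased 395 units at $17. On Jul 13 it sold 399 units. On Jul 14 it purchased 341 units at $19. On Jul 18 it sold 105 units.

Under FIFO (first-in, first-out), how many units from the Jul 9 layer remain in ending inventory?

180

Jul 13, 399 sold [FIFO — oldest first]: 289 @ $16 + 110 @ $17 = $6,494
Jul 18, 105 sold [FIFO — oldest first]: 105 @ $17 = $1,785
Total COGS = $6,494 + $1,785 = $8,279
Ending inventory: 180 @ $17 + 341 @ $19 = $9,539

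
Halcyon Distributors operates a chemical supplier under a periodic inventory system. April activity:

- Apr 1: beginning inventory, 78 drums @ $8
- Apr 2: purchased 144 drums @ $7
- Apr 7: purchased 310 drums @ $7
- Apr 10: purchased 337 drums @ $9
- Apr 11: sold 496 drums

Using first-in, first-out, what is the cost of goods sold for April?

Apr 11, 496 sold [FIFO — oldest first]: 78 @ $8 + 144 @ $7 + 274 @ $7 = $3,550
Ending inventory: 36 @ $7 + 337 @ $9 = $3,285

COGS = $3,550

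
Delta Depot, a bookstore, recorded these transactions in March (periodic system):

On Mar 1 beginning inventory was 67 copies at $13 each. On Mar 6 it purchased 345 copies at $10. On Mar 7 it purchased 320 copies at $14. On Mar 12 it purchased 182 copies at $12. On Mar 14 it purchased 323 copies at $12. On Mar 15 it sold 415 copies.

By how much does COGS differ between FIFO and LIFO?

$617

FIFO COGS: 67 @ $13 + 345 @ $10 + 3 @ $14 = $4,363
LIFO COGS: 323 @ $12 + 92 @ $12 = $4,980
Difference = |$4,363 − $4,980| = $617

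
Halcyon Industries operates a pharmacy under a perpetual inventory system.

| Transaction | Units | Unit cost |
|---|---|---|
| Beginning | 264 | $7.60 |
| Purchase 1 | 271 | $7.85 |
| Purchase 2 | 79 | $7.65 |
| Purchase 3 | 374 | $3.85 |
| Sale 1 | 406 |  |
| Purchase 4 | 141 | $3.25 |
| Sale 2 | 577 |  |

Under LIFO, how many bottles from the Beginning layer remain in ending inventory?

146

Sale 1 (406) [LIFO — newest first]: 374 @ $3.85 + 32 @ $7.65 = $1,684.70
Sale 2 (577) [LIFO — newest first]: 141 @ $3.25 + 47 @ $7.65 + 271 @ $7.85 + 118 @ $7.60 = $3,841.95
Total COGS = $1,684.70 + $3,841.95 = $5,526.65
Ending inventory: 146 @ $7.60 = $1,109.60
Check: goods available $6,636.25 = COGS $5,526.65 + ending $1,109.60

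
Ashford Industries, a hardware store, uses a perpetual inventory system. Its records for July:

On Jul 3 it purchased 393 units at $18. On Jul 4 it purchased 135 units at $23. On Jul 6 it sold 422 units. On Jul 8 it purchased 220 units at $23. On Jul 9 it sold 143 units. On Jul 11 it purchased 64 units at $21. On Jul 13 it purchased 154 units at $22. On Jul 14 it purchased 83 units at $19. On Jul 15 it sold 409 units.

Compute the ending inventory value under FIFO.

Ending inventory = $1,425

Jul 6, 422 sold [FIFO — oldest first]: 393 @ $18 + 29 @ $23 = $7,741
Jul 9, 143 sold [FIFO — oldest first]: 106 @ $23 + 37 @ $23 = $3,289
Jul 15, 409 sold [FIFO — oldest first]: 183 @ $23 + 64 @ $21 + 154 @ $22 + 8 @ $19 = $9,093
Total COGS = $7,741 + $3,289 + $9,093 = $20,123
Ending inventory: 75 @ $19 = $1,425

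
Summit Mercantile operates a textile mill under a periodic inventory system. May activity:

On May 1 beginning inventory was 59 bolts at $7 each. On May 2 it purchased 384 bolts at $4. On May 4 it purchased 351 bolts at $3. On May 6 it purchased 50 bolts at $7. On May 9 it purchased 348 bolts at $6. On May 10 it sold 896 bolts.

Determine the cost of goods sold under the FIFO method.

COGS = $3,664

May 10, 896 sold [FIFO — oldest first]: 59 @ $7 + 384 @ $4 + 351 @ $3 + 50 @ $7 + 52 @ $6 = $3,664
Ending inventory: 296 @ $6 = $1,776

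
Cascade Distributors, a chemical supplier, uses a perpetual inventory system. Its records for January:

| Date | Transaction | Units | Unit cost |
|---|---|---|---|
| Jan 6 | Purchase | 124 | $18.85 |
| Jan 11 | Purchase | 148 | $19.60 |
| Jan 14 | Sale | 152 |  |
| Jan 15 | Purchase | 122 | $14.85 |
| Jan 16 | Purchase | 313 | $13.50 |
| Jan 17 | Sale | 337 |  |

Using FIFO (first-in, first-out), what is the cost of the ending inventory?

Jan 14, 152 sold [FIFO — oldest first]: 124 @ $18.85 + 28 @ $19.60 = $2,886.20
Jan 17, 337 sold [FIFO — oldest first]: 120 @ $19.60 + 122 @ $14.85 + 95 @ $13.50 = $5,446.20
Total COGS = $2,886.20 + $5,446.20 = $8,332.40
Ending inventory: 218 @ $13.50 = $2,943.00

Ending inventory = $2,943.00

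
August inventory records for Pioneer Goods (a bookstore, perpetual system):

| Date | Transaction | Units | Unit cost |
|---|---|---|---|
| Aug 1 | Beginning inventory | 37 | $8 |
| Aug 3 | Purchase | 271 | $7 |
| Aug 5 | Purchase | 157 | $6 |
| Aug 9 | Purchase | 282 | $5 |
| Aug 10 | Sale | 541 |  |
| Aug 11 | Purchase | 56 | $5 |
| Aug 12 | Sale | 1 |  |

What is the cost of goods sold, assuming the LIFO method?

Aug 10, 541 sold [LIFO — newest first]: 282 @ $5 + 157 @ $6 + 102 @ $7 = $3,066
Aug 12, 1 sold [LIFO — newest first]: 1 @ $5 = $5
Total COGS = $3,066 + $5 = $3,071
Ending inventory: 37 @ $8 + 169 @ $7 + 55 @ $5 = $1,754

COGS = $3,071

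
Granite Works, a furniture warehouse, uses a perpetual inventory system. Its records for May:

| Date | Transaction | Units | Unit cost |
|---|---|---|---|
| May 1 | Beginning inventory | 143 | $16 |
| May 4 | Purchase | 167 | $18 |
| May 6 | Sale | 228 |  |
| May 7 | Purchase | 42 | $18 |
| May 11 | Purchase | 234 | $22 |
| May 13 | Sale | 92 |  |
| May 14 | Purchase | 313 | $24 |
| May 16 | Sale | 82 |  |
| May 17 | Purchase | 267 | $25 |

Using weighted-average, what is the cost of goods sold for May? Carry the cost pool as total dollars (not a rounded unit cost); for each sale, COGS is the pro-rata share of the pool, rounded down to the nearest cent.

COGS = $7,603.24

After May 1: 143 on hand, pool $2,288.00 (≈ $16.0000 each)
After May 4: 310 on hand, pool $5,294.00 (≈ $17.0774 each)
May 6, sell 228: 228/310 × $5,294.00 → $3,893.65
After May 7: 124 on hand, pool $2,156.35 (≈ $17.3899 each)
After May 11: 358 on hand, pool $7,304.35 (≈ $20.4032 each)
May 13, sell 92: 92/358 × $7,304.35 → $1,877.09
After May 14: 579 on hand, pool $12,939.26 (≈ $22.3476 each)
May 16, sell 82: 82/579 × $12,939.26 → $1,832.50
After May 17: 764 on hand, pool $17,781.76 (≈ $23.2746 each)
Total COGS = $3,893.65 + $1,877.09 + $1,832.50 = $7,603.24
Ending inventory (cost pool remaining) = $17,781.76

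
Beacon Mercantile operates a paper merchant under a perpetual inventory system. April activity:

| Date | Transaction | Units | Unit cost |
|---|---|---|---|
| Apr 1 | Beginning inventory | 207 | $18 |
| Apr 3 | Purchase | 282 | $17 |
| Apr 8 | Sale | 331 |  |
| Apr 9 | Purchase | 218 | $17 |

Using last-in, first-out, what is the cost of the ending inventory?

Apr 8, 331 sold [LIFO — newest first]: 282 @ $17 + 49 @ $18 = $5,676
Ending inventory: 158 @ $18 + 218 @ $17 = $6,550

Ending inventory = $6,550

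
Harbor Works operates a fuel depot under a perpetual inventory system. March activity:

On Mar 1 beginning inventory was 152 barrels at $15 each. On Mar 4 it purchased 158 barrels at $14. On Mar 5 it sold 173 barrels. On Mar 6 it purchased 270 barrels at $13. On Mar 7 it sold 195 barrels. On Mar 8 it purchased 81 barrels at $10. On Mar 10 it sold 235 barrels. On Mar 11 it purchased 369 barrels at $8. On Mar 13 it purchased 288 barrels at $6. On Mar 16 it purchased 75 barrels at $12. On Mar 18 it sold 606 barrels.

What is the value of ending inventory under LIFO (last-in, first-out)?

Mar 5, 173 sold [LIFO — newest first]: 158 @ $14 + 15 @ $15 = $2,437
Mar 7, 195 sold [LIFO — newest first]: 195 @ $13 = $2,535
Mar 10, 235 sold [LIFO — newest first]: 81 @ $10 + 75 @ $13 + 79 @ $15 = $2,970
Mar 18, 606 sold [LIFO — newest first]: 75 @ $12 + 288 @ $6 + 243 @ $8 = $4,572
Total COGS = $2,437 + $2,535 + $2,970 + $4,572 = $12,514
Ending inventory: 58 @ $15 + 126 @ $8 = $1,878

Ending inventory = $1,878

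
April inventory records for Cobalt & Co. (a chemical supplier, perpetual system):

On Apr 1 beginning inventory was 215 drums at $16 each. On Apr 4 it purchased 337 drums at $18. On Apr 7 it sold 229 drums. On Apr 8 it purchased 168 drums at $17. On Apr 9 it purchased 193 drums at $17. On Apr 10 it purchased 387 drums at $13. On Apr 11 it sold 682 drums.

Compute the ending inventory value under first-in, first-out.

Apr 7, 229 sold [FIFO — oldest first]: 215 @ $16 + 14 @ $18 = $3,692
Apr 11, 682 sold [FIFO — oldest first]: 323 @ $18 + 168 @ $17 + 191 @ $17 = $11,917
Total COGS = $3,692 + $11,917 = $15,609
Ending inventory: 2 @ $17 + 387 @ $13 = $5,065

Ending inventory = $5,065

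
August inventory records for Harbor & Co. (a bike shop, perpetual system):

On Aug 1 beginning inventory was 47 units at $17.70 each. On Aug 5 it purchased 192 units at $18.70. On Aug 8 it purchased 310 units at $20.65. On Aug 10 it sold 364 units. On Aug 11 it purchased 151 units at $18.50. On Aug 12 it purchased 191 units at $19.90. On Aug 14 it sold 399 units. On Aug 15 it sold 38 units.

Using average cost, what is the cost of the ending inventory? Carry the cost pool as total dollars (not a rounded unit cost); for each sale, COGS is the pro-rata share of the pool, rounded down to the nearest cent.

Ending inventory = $1,749.08

After Aug 1: 47 on hand, pool $831.90 (≈ $17.7000 each)
After Aug 5: 239 on hand, pool $4,422.30 (≈ $18.5033 each)
After Aug 8: 549 on hand, pool $10,823.80 (≈ $19.7155 each)
Aug 10, sell 364: 364/549 × $10,823.80 → $7,176.43
After Aug 11: 336 on hand, pool $6,440.87 (≈ $19.1693 each)
After Aug 12: 527 on hand, pool $10,241.77 (≈ $19.4341 each)
Aug 14, sell 399: 399/527 × $10,241.77 → $7,754.20
Aug 15, sell 38: 38/128 × $2,487.57 → $738.49
Total COGS = $7,176.43 + $7,754.20 + $738.49 = $15,669.12
Ending inventory (cost pool remaining) = $1,749.08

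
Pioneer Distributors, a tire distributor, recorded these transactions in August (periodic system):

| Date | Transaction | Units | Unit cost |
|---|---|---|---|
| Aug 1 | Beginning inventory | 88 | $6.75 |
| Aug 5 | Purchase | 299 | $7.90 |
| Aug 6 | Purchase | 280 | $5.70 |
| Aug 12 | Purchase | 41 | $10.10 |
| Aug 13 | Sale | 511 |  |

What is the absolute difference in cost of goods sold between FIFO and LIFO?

FIFO COGS: 88 @ $6.75 + 299 @ $7.90 + 124 @ $5.70 = $3,662.90
LIFO COGS: 41 @ $10.10 + 280 @ $5.70 + 190 @ $7.90 = $3,511.10
Difference = |$3,662.90 − $3,511.10| = $151.80

$151.80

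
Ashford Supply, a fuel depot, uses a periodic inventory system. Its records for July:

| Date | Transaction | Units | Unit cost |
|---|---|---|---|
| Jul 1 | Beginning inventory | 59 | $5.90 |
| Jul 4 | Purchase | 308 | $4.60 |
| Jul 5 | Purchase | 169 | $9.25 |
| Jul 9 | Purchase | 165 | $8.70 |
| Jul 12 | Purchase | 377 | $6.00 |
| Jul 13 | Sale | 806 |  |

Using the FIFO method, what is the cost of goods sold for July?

Jul 13, 806 sold [FIFO — oldest first]: 59 @ $5.90 + 308 @ $4.60 + 169 @ $9.25 + 165 @ $8.70 + 105 @ $6.00 = $5,393.65
Ending inventory: 272 @ $6.00 = $1,632.00
Check: goods available $7,025.65 = COGS $5,393.65 + ending $1,632.00

COGS = $5,393.65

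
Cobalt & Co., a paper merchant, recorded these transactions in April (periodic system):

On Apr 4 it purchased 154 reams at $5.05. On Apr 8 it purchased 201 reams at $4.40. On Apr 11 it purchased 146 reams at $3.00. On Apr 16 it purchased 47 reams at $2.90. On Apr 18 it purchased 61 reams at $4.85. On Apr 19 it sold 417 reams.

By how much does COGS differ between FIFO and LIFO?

$260.75

FIFO COGS: 154 @ $5.05 + 201 @ $4.40 + 62 @ $3.00 = $1,848.10
LIFO COGS: 61 @ $4.85 + 47 @ $2.90 + 146 @ $3.00 + 163 @ $4.40 = $1,587.35
Difference = |$1,848.10 − $1,587.35| = $260.75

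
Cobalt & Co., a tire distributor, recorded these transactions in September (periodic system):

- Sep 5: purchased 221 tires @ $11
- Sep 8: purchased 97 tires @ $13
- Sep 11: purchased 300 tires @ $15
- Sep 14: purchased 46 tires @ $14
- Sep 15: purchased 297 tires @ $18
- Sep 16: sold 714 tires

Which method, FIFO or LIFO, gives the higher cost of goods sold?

FIFO COGS: 221 @ $11 + 97 @ $13 + 300 @ $15 + 46 @ $14 + 50 @ $18 = $9,736
LIFO COGS: 297 @ $18 + 46 @ $14 + 300 @ $15 + 71 @ $13 = $11,413

LIFO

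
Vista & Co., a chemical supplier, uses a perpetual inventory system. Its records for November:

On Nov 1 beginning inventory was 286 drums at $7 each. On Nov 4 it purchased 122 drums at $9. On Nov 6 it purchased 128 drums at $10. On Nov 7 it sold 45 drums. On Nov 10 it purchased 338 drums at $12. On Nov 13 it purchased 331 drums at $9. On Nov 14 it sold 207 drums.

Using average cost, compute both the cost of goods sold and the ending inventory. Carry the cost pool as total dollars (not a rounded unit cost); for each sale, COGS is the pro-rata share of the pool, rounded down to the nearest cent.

COGS = $2,339.08; ending inventory = $9,075.92

After Nov 1: 286 on hand, pool $2,002.00 (≈ $7.0000 each)
After Nov 4: 408 on hand, pool $3,100.00 (≈ $7.5980 each)
After Nov 6: 536 on hand, pool $4,380.00 (≈ $8.1716 each)
Nov 7, sell 45: 45/536 × $4,380.00 → $367.72
After Nov 10: 829 on hand, pool $8,068.28 (≈ $9.7325 each)
After Nov 13: 1160 on hand, pool $11,047.28 (≈ $9.5235 each)
Nov 14, sell 207: 207/1160 × $11,047.28 → $1,971.36
Total COGS = $367.72 + $1,971.36 = $2,339.08
Ending inventory (cost pool remaining) = $9,075.92
Check: goods available $11,415.00 = COGS $2,339.08 + ending $9,075.92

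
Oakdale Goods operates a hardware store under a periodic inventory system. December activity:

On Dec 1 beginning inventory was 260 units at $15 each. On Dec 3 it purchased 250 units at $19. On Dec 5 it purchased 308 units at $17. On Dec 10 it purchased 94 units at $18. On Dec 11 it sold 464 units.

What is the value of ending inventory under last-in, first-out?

Dec 11, 464 sold [LIFO — newest first]: 94 @ $18 + 308 @ $17 + 62 @ $19 = $8,106
Ending inventory: 260 @ $15 + 188 @ $19 = $7,472
Check: goods available $15,578 = COGS $8,106 + ending $7,472

Ending inventory = $7,472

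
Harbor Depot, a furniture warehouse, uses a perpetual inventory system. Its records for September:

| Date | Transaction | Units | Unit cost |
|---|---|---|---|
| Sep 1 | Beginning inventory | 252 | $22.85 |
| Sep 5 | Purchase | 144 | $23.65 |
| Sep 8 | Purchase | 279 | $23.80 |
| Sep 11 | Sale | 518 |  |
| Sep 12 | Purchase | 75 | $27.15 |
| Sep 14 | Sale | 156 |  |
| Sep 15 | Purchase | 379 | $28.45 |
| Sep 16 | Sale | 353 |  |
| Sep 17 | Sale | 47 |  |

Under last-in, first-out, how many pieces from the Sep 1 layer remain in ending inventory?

55

Sep 11, 518 sold [LIFO — newest first]: 279 @ $23.80 + 144 @ $23.65 + 95 @ $22.85 = $12,216.55
Sep 14, 156 sold [LIFO — newest first]: 75 @ $27.15 + 81 @ $22.85 = $3,887.10
Sep 16, 353 sold [LIFO — newest first]: 353 @ $28.45 = $10,042.85
Sep 17, 47 sold [LIFO — newest first]: 26 @ $28.45 + 21 @ $22.85 = $1,219.55
Total COGS = $12,216.55 + $3,887.10 + $10,042.85 + $1,219.55 = $27,366.05
Ending inventory: 55 @ $22.85 = $1,256.75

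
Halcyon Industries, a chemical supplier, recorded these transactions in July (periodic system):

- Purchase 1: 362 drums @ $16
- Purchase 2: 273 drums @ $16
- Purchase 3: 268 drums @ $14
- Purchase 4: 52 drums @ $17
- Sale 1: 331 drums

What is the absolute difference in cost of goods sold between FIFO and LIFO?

$484

FIFO COGS: 331 @ $16 = $5,296
LIFO COGS: 52 @ $17 + 268 @ $14 + 11 @ $16 = $4,812
Difference = |$5,296 − $4,812| = $484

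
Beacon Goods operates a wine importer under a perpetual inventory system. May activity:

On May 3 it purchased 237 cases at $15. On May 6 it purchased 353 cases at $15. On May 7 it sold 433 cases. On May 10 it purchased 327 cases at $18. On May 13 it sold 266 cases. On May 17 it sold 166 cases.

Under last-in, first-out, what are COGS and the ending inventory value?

COGS = $13,956; ending inventory = $780

May 7, 433 sold [LIFO — newest first]: 353 @ $15 + 80 @ $15 = $6,495
May 13, 266 sold [LIFO — newest first]: 266 @ $18 = $4,788
May 17, 166 sold [LIFO — newest first]: 61 @ $18 + 105 @ $15 = $2,673
Total COGS = $6,495 + $4,788 + $2,673 = $13,956
Ending inventory: 52 @ $15 = $780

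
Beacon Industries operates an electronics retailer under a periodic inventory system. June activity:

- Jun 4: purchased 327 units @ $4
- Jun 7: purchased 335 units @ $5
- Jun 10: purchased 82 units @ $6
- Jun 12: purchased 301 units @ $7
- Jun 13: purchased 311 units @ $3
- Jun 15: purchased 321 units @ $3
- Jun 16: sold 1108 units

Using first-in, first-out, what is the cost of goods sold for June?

COGS = $5,771

Jun 16, 1108 sold [FIFO — oldest first]: 327 @ $4 + 335 @ $5 + 82 @ $6 + 301 @ $7 + 63 @ $3 = $5,771
Ending inventory: 248 @ $3 + 321 @ $3 = $1,707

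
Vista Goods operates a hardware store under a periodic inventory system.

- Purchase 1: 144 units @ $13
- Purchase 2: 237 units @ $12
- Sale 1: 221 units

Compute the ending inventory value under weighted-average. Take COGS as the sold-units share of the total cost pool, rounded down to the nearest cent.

Ending inventory = $1,980.48

Sale 1, sell 221: 221/381 × $4,716.00 → $2,735.52
Ending inventory (cost pool remaining) = $1,980.48
Check: goods available $4,716.00 = COGS $2,735.52 + ending $1,980.48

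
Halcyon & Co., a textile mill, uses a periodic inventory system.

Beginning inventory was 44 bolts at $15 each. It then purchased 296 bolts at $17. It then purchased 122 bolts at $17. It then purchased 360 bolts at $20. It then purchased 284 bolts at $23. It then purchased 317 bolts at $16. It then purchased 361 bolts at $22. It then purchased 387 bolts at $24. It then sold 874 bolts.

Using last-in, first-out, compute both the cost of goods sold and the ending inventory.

Sale 1 (874) [LIFO — newest first]: 387 @ $24 + 361 @ $22 + 126 @ $16 = $19,246
Ending inventory: 44 @ $15 + 296 @ $17 + 122 @ $17 + 360 @ $20 + 284 @ $23 + 191 @ $16 = $24,554
Check: goods available $43,800 = COGS $19,246 + ending $24,554

COGS = $19,246; ending inventory = $24,554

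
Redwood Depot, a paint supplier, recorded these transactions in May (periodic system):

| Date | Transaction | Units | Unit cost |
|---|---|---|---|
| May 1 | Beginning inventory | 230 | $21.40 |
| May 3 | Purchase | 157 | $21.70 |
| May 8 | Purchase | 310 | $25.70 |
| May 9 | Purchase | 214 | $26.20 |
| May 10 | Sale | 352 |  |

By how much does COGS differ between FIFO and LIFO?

FIFO COGS: 230 @ $21.40 + 122 @ $21.70 = $7,569.40
LIFO COGS: 214 @ $26.20 + 138 @ $25.70 = $9,153.40
Difference = |$7,569.40 − $9,153.40| = $1,584.00

$1,584.00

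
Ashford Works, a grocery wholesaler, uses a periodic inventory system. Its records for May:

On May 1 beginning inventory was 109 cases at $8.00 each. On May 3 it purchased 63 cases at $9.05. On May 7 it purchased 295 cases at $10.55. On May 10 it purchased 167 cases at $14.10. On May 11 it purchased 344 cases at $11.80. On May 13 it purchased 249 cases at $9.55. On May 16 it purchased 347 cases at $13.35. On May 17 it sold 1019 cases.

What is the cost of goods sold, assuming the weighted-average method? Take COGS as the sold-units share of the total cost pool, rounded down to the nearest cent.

COGS = $11,639.32

May 17, sell 1019: 1019/1574 × $17,978.70 → $11,639.32
Ending inventory (cost pool remaining) = $6,339.38
Check: goods available $17,978.70 = COGS $11,639.32 + ending $6,339.38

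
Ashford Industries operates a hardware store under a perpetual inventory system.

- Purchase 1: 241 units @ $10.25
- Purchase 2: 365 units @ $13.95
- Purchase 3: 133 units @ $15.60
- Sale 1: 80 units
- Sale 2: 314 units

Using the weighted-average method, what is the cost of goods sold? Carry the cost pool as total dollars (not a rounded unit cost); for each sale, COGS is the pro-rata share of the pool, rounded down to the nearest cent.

After Purchase 1: 241 on hand, pool $2,470.25 (≈ $10.2500 each)
After Purchase 2: 606 on hand, pool $7,562.00 (≈ $12.4785 each)
After Purchase 3: 739 on hand, pool $9,636.80 (≈ $13.0403 each)
Sale 1, sell 80: 80/739 × $9,636.80 → $1,043.22
Sale 2, sell 314: 314/659 × $8,593.58 → $4,094.66
Total COGS = $1,043.22 + $4,094.66 = $5,137.88
Ending inventory (cost pool remaining) = $4,498.92
Check: goods available $9,636.80 = COGS $5,137.88 + ending $4,498.92

COGS = $5,137.88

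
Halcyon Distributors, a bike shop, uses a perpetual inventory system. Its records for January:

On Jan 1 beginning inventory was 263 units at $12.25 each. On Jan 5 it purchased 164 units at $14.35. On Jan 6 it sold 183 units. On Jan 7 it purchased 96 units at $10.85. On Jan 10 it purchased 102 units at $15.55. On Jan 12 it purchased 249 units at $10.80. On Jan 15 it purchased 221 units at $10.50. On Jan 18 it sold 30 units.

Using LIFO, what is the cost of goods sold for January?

COGS = $2,901.15

Jan 6, 183 sold [LIFO — newest first]: 164 @ $14.35 + 19 @ $12.25 = $2,586.15
Jan 18, 30 sold [LIFO — newest first]: 30 @ $10.50 = $315.00
Total COGS = $2,586.15 + $315.00 = $2,901.15
Ending inventory: 244 @ $12.25 + 96 @ $10.85 + 102 @ $15.55 + 249 @ $10.80 + 191 @ $10.50 = $10,311.40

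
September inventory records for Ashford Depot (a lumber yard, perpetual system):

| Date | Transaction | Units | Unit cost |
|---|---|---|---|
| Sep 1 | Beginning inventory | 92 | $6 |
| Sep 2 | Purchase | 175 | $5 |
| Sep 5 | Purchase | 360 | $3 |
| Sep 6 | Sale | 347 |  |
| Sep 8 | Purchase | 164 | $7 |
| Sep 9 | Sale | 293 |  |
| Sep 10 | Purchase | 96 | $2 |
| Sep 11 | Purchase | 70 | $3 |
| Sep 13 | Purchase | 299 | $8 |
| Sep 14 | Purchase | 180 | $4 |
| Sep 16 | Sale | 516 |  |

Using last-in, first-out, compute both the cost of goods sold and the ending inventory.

COGS = $6,031; ending inventory = $1,138

Sep 6, 347 sold [LIFO — newest first]: 347 @ $3 = $1,041
Sep 9, 293 sold [LIFO — newest first]: 164 @ $7 + 13 @ $3 + 116 @ $5 = $1,767
Sep 16, 516 sold [LIFO — newest first]: 180 @ $4 + 299 @ $8 + 37 @ $3 = $3,223
Total COGS = $1,041 + $1,767 + $3,223 = $6,031
Ending inventory: 92 @ $6 + 59 @ $5 + 96 @ $2 + 33 @ $3 = $1,138
Check: goods available $7,169 = COGS $6,031 + ending $1,138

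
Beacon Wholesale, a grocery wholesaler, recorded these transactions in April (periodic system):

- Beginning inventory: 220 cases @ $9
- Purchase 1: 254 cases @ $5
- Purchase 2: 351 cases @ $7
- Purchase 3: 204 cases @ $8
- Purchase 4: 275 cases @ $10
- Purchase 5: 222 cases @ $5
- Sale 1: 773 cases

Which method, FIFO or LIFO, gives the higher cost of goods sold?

FIFO COGS: 220 @ $9 + 254 @ $5 + 299 @ $7 = $5,343
LIFO COGS: 222 @ $5 + 275 @ $10 + 204 @ $8 + 72 @ $7 = $5,996

LIFO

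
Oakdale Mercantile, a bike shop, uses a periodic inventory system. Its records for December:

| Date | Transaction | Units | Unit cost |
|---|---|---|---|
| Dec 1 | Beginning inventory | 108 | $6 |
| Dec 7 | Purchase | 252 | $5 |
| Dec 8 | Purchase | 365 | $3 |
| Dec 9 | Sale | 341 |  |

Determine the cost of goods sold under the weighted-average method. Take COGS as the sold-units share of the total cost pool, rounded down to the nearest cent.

Dec 9, sell 341: 341/725 × $3,003.00 → $1,412.44
Ending inventory (cost pool remaining) = $1,590.56
Check: goods available $3,003.00 = COGS $1,412.44 + ending $1,590.56

COGS = $1,412.44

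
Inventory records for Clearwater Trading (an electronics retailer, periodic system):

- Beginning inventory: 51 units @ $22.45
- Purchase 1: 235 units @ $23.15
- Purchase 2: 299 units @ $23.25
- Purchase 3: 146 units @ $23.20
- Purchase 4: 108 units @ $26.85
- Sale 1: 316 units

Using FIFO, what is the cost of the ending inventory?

Ending inventory = $12,541.25

Sale 1 (316) [FIFO — oldest first]: 51 @ $22.45 + 235 @ $23.15 + 30 @ $23.25 = $7,282.70
Ending inventory: 269 @ $23.25 + 146 @ $23.20 + 108 @ $26.85 = $12,541.25
Check: goods available $19,823.95 = COGS $7,282.70 + ending $12,541.25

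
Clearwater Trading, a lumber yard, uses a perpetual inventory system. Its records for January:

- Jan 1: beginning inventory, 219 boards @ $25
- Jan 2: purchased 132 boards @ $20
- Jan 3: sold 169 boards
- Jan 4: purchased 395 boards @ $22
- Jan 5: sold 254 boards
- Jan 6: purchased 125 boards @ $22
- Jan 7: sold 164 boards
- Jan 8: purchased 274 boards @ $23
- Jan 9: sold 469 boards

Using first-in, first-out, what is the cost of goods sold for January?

COGS = $23,810

Jan 3, 169 sold [FIFO — oldest first]: 169 @ $25 = $4,225
Jan 5, 254 sold [FIFO — oldest first]: 50 @ $25 + 132 @ $20 + 72 @ $22 = $5,474
Jan 7, 164 sold [FIFO — oldest first]: 164 @ $22 = $3,608
Jan 9, 469 sold [FIFO — oldest first]: 159 @ $22 + 125 @ $22 + 185 @ $23 = $10,503
Total COGS = $4,225 + $5,474 + $3,608 + $10,503 = $23,810
Ending inventory: 89 @ $23 = $2,047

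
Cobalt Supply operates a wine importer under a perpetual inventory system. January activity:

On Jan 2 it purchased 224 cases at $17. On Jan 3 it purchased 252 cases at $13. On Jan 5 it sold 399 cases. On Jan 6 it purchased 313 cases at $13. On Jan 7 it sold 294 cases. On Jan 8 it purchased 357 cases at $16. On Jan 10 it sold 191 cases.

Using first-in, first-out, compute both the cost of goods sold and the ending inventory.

COGS = $12,673; ending inventory = $4,192

Jan 5, 399 sold [FIFO — oldest first]: 224 @ $17 + 175 @ $13 = $6,083
Jan 7, 294 sold [FIFO — oldest first]: 77 @ $13 + 217 @ $13 = $3,822
Jan 10, 191 sold [FIFO — oldest first]: 96 @ $13 + 95 @ $16 = $2,768
Total COGS = $6,083 + $3,822 + $2,768 = $12,673
Ending inventory: 262 @ $16 = $4,192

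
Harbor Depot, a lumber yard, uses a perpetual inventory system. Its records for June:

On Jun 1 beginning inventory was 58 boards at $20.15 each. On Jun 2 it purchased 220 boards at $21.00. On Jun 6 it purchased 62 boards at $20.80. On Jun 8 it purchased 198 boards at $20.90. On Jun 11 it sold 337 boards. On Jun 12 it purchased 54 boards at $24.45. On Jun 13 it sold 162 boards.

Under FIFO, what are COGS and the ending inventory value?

Jun 11, 337 sold [FIFO — oldest first]: 58 @ $20.15 + 220 @ $21.00 + 59 @ $20.80 = $7,015.90
Jun 13, 162 sold [FIFO — oldest first]: 3 @ $20.80 + 159 @ $20.90 = $3,385.50
Total COGS = $7,015.90 + $3,385.50 = $10,401.40
Ending inventory: 39 @ $20.90 + 54 @ $24.45 = $2,135.40
Check: goods available $12,536.80 = COGS $10,401.40 + ending $2,135.40

COGS = $10,401.40; ending inventory = $2,135.40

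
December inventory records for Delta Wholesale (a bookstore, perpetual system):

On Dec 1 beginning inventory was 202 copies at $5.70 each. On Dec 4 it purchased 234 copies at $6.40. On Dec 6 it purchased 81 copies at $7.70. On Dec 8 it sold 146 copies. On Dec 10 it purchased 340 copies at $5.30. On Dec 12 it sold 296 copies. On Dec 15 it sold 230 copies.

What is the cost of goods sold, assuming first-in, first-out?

COGS = $4,094.20

Dec 8, 146 sold [FIFO — oldest first]: 146 @ $5.70 = $832.20
Dec 12, 296 sold [FIFO — oldest first]: 56 @ $5.70 + 234 @ $6.40 + 6 @ $7.70 = $1,863.00
Dec 15, 230 sold [FIFO — oldest first]: 75 @ $7.70 + 155 @ $5.30 = $1,399.00
Total COGS = $832.20 + $1,863.00 + $1,399.00 = $4,094.20
Ending inventory: 185 @ $5.30 = $980.50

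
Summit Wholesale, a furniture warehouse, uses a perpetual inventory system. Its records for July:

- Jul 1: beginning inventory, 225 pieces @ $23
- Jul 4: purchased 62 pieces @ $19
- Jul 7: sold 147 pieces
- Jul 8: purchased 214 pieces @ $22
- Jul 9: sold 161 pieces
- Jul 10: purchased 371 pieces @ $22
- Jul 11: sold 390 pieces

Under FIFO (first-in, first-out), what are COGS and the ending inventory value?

COGS = $15,395; ending inventory = $3,828

Jul 7, 147 sold [FIFO — oldest first]: 147 @ $23 = $3,381
Jul 9, 161 sold [FIFO — oldest first]: 78 @ $23 + 62 @ $19 + 21 @ $22 = $3,434
Jul 11, 390 sold [FIFO — oldest first]: 193 @ $22 + 197 @ $22 = $8,580
Total COGS = $3,381 + $3,434 + $8,580 = $15,395
Ending inventory: 174 @ $22 = $3,828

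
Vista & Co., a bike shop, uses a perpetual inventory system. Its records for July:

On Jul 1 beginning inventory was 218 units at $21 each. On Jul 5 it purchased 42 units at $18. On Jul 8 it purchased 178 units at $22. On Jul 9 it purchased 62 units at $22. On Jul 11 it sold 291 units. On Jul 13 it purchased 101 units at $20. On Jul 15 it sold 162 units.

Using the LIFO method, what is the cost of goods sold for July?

COGS = $9,526

Jul 11, 291 sold [LIFO — newest first]: 62 @ $22 + 178 @ $22 + 42 @ $18 + 9 @ $21 = $6,225
Jul 15, 162 sold [LIFO — newest first]: 101 @ $20 + 61 @ $21 = $3,301
Total COGS = $6,225 + $3,301 = $9,526
Ending inventory: 148 @ $21 = $3,108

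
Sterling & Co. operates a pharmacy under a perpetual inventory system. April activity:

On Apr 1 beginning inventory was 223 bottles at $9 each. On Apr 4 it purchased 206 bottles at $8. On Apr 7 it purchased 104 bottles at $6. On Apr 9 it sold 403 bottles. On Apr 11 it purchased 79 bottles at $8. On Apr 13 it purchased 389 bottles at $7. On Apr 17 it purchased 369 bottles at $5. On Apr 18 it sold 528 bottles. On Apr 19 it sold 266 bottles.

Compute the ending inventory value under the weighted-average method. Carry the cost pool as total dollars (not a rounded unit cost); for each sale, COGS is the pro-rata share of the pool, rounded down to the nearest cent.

Ending inventory = $1,117.02

After Apr 1: 223 on hand, pool $2,007.00 (≈ $9.0000 each)
After Apr 4: 429 on hand, pool $3,655.00 (≈ $8.5198 each)
After Apr 7: 533 on hand, pool $4,279.00 (≈ $8.0281 each)
Apr 9, sell 403: 403/533 × $4,279.00 → $3,235.34
After Apr 11: 209 on hand, pool $1,675.66 (≈ $8.0175 each)
After Apr 13: 598 on hand, pool $4,398.66 (≈ $7.3556 each)
After Apr 17: 967 on hand, pool $6,243.66 (≈ $6.4567 each)
Apr 18, sell 528: 528/967 × $6,243.66 → $3,409.15
Apr 19, sell 266: 266/439 × $2,834.51 → $1,717.49
Total COGS = $3,235.34 + $3,409.15 + $1,717.49 = $8,361.98
Ending inventory (cost pool remaining) = $1,117.02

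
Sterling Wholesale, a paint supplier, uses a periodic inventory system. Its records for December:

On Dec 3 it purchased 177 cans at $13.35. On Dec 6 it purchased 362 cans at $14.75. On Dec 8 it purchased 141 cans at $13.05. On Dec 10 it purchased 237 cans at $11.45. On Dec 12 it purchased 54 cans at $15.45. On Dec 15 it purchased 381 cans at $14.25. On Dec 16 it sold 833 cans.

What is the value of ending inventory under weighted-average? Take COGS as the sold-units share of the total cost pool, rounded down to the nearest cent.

Ending inventory = $7,109.27

Dec 16, sell 833: 833/1352 × $18,519.70 → $11,410.43
Ending inventory (cost pool remaining) = $7,109.27
Check: goods available $18,519.70 = COGS $11,410.43 + ending $7,109.27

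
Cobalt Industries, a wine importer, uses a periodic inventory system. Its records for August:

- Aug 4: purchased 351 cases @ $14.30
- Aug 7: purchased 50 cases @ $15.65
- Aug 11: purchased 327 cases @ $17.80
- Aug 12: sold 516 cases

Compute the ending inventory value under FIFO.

Ending inventory = $3,773.60

Aug 12, 516 sold [FIFO — oldest first]: 351 @ $14.30 + 50 @ $15.65 + 115 @ $17.80 = $7,848.80
Ending inventory: 212 @ $17.80 = $3,773.60
Check: goods available $11,622.40 = COGS $7,848.80 + ending $3,773.60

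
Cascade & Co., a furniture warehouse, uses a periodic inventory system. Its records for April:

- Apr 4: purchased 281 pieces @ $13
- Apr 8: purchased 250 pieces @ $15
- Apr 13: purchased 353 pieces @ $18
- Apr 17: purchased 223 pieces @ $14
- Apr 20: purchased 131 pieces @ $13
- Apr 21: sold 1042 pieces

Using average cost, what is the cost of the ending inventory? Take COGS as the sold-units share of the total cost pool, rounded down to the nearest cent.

Ending inventory = $2,941.90

Apr 21, sell 1042: 1042/1238 × $18,582.00 → $15,640.10
Ending inventory (cost pool remaining) = $2,941.90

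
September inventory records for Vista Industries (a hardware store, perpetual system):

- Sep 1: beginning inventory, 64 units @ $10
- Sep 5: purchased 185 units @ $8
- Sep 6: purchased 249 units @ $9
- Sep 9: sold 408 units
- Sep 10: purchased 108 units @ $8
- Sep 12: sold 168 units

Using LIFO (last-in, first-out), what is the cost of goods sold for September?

Sep 9, 408 sold [LIFO — newest first]: 249 @ $9 + 159 @ $8 = $3,513
Sep 12, 168 sold [LIFO — newest first]: 108 @ $8 + 26 @ $8 + 34 @ $10 = $1,412
Total COGS = $3,513 + $1,412 = $4,925
Ending inventory: 30 @ $10 = $300
Check: goods available $5,225 = COGS $4,925 + ending $300

COGS = $4,925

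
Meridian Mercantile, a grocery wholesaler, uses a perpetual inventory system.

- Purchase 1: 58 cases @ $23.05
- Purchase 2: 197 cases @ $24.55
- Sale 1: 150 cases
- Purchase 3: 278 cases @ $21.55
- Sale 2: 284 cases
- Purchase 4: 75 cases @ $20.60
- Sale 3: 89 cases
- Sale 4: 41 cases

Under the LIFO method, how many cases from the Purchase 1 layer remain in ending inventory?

44

Sale 1 (150) [LIFO — newest first]: 150 @ $24.55 = $3,682.50
Sale 2 (284) [LIFO — newest first]: 278 @ $21.55 + 6 @ $24.55 = $6,138.20
Sale 3 (89) [LIFO — newest first]: 75 @ $20.60 + 14 @ $24.55 = $1,888.70
Sale 4 (41) [LIFO — newest first]: 27 @ $24.55 + 14 @ $23.05 = $985.55
Total COGS = $3,682.50 + $6,138.20 + $1,888.70 + $985.55 = $12,694.95
Ending inventory: 44 @ $23.05 = $1,014.20
Check: goods available $13,709.15 = COGS $12,694.95 + ending $1,014.20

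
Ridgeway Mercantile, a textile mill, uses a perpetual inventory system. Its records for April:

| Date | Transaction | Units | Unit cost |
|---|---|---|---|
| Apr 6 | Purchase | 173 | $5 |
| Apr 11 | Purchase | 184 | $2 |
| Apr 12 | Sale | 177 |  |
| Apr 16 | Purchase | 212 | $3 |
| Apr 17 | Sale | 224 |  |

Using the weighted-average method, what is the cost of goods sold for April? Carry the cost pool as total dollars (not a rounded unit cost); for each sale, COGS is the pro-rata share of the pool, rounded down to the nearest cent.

After Apr 6: 173 on hand, pool $865.00 (≈ $5.0000 each)
After Apr 11: 357 on hand, pool $1,233.00 (≈ $3.4538 each)
Apr 12, sell 177: 177/357 × $1,233.00 → $611.31
After Apr 16: 392 on hand, pool $1,257.69 (≈ $3.2084 each)
Apr 17, sell 224: 224/392 × $1,257.69 → $718.68
Total COGS = $611.31 + $718.68 = $1,329.99
Ending inventory (cost pool remaining) = $539.01
Check: goods available $1,869.00 = COGS $1,329.99 + ending $539.01

COGS = $1,329.99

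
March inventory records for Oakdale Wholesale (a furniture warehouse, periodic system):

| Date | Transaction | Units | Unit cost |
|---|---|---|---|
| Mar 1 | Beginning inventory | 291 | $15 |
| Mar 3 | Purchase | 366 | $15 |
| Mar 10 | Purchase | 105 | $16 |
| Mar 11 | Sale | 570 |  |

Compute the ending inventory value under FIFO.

Ending inventory = $2,985

Mar 11, 570 sold [FIFO — oldest first]: 291 @ $15 + 279 @ $15 = $8,550
Ending inventory: 87 @ $15 + 105 @ $16 = $2,985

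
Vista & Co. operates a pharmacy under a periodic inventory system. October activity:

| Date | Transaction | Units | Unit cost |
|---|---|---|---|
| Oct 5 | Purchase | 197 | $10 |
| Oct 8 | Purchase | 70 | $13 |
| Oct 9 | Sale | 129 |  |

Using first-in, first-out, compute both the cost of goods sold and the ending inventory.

COGS = $1,290; ending inventory = $1,590

Oct 9, 129 sold [FIFO — oldest first]: 129 @ $10 = $1,290
Ending inventory: 68 @ $10 + 70 @ $13 = $1,590
Check: goods available $2,880 = COGS $1,290 + ending $1,590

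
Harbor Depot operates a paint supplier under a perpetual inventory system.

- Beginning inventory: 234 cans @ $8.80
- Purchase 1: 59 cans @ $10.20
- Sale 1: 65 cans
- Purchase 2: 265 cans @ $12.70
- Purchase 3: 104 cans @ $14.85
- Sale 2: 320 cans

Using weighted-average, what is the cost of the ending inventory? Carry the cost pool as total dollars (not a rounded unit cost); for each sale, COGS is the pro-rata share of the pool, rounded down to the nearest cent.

After Beginning: 234 on hand, pool $2,059.20 (≈ $8.8000 each)
After Purchase 1: 293 on hand, pool $2,661.00 (≈ $9.0819 each)
Sale 1, sell 65: 65/293 × $2,661.00 → $590.32
After Purchase 2: 493 on hand, pool $5,436.18 (≈ $11.0267 each)
After Purchase 3: 597 on hand, pool $6,980.58 (≈ $11.6928 each)
Sale 2, sell 320: 320/597 × $6,980.58 → $3,741.68
Total COGS = $590.32 + $3,741.68 = $4,332.00
Ending inventory (cost pool remaining) = $3,238.90

Ending inventory = $3,238.90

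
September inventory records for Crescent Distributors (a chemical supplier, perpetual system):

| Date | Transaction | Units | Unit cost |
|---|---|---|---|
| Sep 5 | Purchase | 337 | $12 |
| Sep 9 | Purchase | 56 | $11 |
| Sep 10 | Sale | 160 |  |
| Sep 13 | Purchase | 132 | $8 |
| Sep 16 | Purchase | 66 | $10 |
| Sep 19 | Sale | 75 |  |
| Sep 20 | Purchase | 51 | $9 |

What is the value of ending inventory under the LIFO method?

Ending inventory = $4,239

Sep 10, 160 sold [LIFO — newest first]: 56 @ $11 + 104 @ $12 = $1,864
Sep 19, 75 sold [LIFO — newest first]: 66 @ $10 + 9 @ $8 = $732
Total COGS = $1,864 + $732 = $2,596
Ending inventory: 233 @ $12 + 123 @ $8 + 51 @ $9 = $4,239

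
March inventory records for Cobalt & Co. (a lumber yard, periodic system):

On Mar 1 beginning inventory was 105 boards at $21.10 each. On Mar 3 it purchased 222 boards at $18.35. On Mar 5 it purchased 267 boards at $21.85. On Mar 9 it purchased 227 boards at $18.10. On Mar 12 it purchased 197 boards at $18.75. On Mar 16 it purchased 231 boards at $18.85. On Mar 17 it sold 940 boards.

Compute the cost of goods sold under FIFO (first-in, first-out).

COGS = $18,463.10

Mar 17, 940 sold [FIFO — oldest first]: 105 @ $21.10 + 222 @ $18.35 + 267 @ $21.85 + 227 @ $18.10 + 119 @ $18.75 = $18,463.10
Ending inventory: 78 @ $18.75 + 231 @ $18.85 = $5,816.85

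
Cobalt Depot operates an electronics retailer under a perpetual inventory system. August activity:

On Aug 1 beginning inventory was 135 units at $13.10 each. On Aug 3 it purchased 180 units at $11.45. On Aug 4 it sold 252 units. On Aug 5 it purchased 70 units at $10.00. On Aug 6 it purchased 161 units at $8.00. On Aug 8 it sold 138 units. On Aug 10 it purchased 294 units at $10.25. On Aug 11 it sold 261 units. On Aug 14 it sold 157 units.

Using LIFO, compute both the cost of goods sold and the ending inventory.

COGS = $8,411.80; ending inventory = $419.20

Aug 4, 252 sold [LIFO — newest first]: 180 @ $11.45 + 72 @ $13.10 = $3,004.20
Aug 8, 138 sold [LIFO — newest first]: 138 @ $8.00 = $1,104.00
Aug 11, 261 sold [LIFO — newest first]: 261 @ $10.25 = $2,675.25
Aug 14, 157 sold [LIFO — newest first]: 33 @ $10.25 + 23 @ $8.00 + 70 @ $10.00 + 31 @ $13.10 = $1,628.35
Total COGS = $3,004.20 + $1,104.00 + $2,675.25 + $1,628.35 = $8,411.80
Ending inventory: 32 @ $13.10 = $419.20
Check: goods available $8,831.00 = COGS $8,411.80 + ending $419.20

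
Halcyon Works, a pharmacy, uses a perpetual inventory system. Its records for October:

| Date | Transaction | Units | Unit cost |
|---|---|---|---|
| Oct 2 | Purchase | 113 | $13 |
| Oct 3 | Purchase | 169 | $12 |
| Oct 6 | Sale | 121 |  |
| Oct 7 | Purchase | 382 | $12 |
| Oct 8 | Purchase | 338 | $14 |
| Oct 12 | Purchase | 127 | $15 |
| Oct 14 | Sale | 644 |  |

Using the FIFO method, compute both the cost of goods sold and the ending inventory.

Oct 6, 121 sold [FIFO — oldest first]: 113 @ $13 + 8 @ $12 = $1,565
Oct 14, 644 sold [FIFO — oldest first]: 161 @ $12 + 382 @ $12 + 101 @ $14 = $7,930
Total COGS = $1,565 + $7,930 = $9,495
Ending inventory: 237 @ $14 + 127 @ $15 = $5,223
Check: goods available $14,718 = COGS $9,495 + ending $5,223

COGS = $9,495; ending inventory = $5,223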